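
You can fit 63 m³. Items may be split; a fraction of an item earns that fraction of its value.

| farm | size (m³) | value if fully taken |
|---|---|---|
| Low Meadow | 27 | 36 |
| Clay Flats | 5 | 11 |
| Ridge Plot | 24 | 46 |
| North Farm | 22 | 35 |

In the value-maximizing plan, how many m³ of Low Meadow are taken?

12

Best value per unit of size first: Clay Flats 11/5≈2.2, Ridge Plot 46/24≈1.92, North Farm 35/22≈1.59, Low Meadow 36/27≈1.33.
Clay Flats: take in full, 5 m³ for value 11 → 58 left.
All 24 m³ of Ridge Plot fit (value 46) → 34 remain.
Take all of North Farm (22 m³, value 35) → 12 m³ left.
Only 12 m³ remain; take 12/27 of Low Meadow for value 36×12/27 = 16.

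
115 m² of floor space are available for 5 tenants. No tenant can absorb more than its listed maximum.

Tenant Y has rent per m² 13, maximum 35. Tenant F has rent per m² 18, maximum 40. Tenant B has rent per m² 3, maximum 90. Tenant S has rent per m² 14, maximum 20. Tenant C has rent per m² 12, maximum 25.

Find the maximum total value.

Rank by rent per m²: Tenant F 18 > Tenant S 14 > Tenant Y 13 > Tenant C 12 > Tenant B 3.
Tenant F: +40 to 40 (cap) — 75 left.
Give Tenant S 20 to hit its cap of 20 — 55 left.
Give Tenant Y 35 to hit its cap of 35 — 20 left.
Tenant C has room for 25 but only 20 remain, so it gets 20.
Total = 13×35 + 18×40 + 14×20 + 12×20 = 1695.

1695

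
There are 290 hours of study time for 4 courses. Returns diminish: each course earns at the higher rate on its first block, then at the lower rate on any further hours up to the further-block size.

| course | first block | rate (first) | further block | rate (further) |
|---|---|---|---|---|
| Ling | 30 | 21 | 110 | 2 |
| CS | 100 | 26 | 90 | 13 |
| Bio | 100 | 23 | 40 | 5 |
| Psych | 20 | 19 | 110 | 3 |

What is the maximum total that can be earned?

6430

Treat each block as its own option and order by rate: CS/first 26 > Bio/first 23 > Ling/first 21 > Psych/first 19 > CS/second 13 > Bio/second 5 > Psych/second 3 > Ling/second 2.
Fill CS first block (100 at 26) — 190 left.
Fill Bio first block (100 at 23) — 90 left.
Ling first at 21: fill all 30 — 60 left.
Psych/first (19): +20 — 40 left.
CS/second: +40 of 90 at 13; pool empty.
Total = 26×100 + 23×100 + 21×30 + 19×20 + 13×40 = 6430.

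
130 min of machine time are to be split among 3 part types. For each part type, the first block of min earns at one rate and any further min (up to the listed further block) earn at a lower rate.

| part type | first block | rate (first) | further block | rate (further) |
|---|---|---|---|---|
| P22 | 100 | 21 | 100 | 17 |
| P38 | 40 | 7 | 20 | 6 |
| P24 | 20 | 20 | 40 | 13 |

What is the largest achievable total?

2670

Order all 6 blocks by rate: P22/tier1 21 > P24/tier1 20 > P22/tier2 17 > P24/tier2 13 > P38/tier1 7 > P38/tier2 6.
P22/tier1 (21): +100 → 30 left.
P24/tier1 (20): +20 → 10 left.
P22 tier2 at 17: only 10 left, fill 10.
Total = 21×100 + 20×20 + 17×10 = 2670.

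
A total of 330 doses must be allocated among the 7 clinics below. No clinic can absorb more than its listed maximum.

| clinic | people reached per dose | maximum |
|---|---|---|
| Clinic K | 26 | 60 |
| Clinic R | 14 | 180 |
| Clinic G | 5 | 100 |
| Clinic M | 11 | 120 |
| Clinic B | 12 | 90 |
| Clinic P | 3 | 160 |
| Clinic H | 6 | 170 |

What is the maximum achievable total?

5160

Rank by people reached per dose: Clinic K 26 > Clinic R 14 > Clinic B 12 > Clinic M 11 > Clinic H 6 > Clinic G 5 > Clinic P 3.
Clinic K takes 60 to reach its cap of 60 — 270 left.
Clinic R takes 180 to reach its cap of 180 — 90 left.
Give Clinic B 90 to hit its cap of 90 — 0 left.
Total = 26×60 + 14×180 + 12×90 = 5160.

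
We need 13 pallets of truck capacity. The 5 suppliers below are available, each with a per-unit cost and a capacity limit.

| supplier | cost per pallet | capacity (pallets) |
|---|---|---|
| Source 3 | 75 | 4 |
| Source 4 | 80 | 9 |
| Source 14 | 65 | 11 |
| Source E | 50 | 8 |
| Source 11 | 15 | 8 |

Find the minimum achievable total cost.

Use suppliers in increasing cost order.
Take 8 from Source 11 at 15 ; need 5 more.
Source E at 50: take 5 of its 8 ; requirement met.
Source 14, Source 3, Source 4: unused.
Cost = 8×15 + 5×50 = 370.

370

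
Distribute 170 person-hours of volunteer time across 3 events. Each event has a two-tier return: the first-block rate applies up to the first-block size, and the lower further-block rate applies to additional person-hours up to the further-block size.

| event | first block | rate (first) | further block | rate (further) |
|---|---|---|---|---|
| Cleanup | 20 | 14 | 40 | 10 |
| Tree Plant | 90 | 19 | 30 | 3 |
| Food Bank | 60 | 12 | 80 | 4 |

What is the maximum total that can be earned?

2710

Rank every tier by rate: Tree Plant/tier1 19 > Cleanup/tier1 14 > Food Bank/tier1 12 > Cleanup/tier2 10 > Food Bank/tier2 4 > Tree Plant/tier2 3.
Tree Plant tier1 at 19: fill all 90 — 80 left.
Cleanup/tier1 (14): +20 — 60 left.
Fill Food Bank tier1 block (60 at 12) — 0 left.
Total = 19×90 + 14×20 + 12×60 = 2710.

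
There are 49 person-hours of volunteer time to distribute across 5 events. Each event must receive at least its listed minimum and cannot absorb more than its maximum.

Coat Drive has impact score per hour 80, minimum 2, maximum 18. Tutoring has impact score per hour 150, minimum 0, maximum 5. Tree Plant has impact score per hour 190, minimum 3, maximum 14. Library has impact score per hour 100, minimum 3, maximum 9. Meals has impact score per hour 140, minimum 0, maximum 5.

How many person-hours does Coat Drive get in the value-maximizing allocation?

16

Meeting every minimum uses 2+0+3+3+0 = 8 person-hours, leaving 41.
Order the events by impact score per hour: Tree Plant 190 > Tutoring 150 > Meals 140 > Library 100 > Coat Drive 80.
Give Tree Plant 11 more to hit its cap of 14 ; 30 left.
Give Tutoring 5 more to hit its cap of 5 ; 25 left.
Give Meals 5 more to hit its cap of 5 ; 20 left.
Library takes 6 more to reach its cap of 9 ; 14 left.
Coat Drive has room for 16 more but only 14 remain, so it gets 16.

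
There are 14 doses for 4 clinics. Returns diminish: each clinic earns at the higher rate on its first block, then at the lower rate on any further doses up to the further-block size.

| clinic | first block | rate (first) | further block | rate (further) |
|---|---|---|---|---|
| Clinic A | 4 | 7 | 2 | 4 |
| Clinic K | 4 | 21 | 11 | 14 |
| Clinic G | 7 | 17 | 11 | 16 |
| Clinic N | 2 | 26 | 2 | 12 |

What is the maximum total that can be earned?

271

Order all 8 blocks by rate: Clinic N/T1 26 > Clinic K/T1 21 > Clinic G/T1 17 > Clinic G/T2 16 > Clinic K/T2 14 > Clinic N/T2 12 > Clinic A/T1 7 > Clinic A/T2 4.
Clinic N/T1 (26): +2 ; 12 left.
Clinic K/T1 (21): +4 ; 8 left.
Clinic G/T1 (17): +7 ; 1 left.
1 remain; put them into Clinic G T2 at 16.
Total = 26×2 + 21×4 + 17×7 + 16×1 = 271.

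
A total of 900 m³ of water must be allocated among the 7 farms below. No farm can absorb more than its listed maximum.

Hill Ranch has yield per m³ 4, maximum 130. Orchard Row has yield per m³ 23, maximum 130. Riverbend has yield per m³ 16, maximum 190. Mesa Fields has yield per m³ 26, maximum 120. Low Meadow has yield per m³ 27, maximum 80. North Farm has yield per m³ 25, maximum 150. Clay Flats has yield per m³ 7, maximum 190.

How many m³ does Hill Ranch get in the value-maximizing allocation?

Rank by yield per m³: Low Meadow 27 > Mesa Fields 26 > North Farm 25 > Orchard Row 23 > Riverbend 16 > Clay Flats 7 > Hill Ranch 4.
Low Meadow takes 80 to reach its cap of 80 ; 820 left.
Mesa Fields takes 120 to reach its cap of 120 ; 700 left.
North Farm takes 150 to reach its cap of 150 ; 550 left.
Give Orchard Row 130 to hit its cap of 130 ; 420 left.
Riverbend: +190 to 190 (cap) ; 230 left.
Clay Flats: +190 to 190 (cap) ; 40 left.
Only 40 left; Hill Ranch takes them to reach 40.

40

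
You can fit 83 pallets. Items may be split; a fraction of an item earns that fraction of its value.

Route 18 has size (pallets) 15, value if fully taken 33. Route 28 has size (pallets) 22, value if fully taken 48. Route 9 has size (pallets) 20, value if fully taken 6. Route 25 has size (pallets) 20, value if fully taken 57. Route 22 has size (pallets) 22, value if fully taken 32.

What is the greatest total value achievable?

Best value per unit of size first: Route 25 57/20≈2.85, Route 18 33/15≈2.2, Route 28 48/22≈2.18, Route 22 32/22≈1.45, Route 9 6/20≈0.3.
Route 25: take in full, 20 pallets for value 57 → 63 left.
Take all of Route 18 (15 pallets, value 33) → 48 pallets left.
All 22 pallets of Route 28 fit (value 48) → 26 remain.
All 22 pallets of Route 22 fit (value 32) → 4 remain.
4 pallets left: a 4/20 share of Route 9 gives 6×4/20 = 1.2.
Total value = 171.2.

171.2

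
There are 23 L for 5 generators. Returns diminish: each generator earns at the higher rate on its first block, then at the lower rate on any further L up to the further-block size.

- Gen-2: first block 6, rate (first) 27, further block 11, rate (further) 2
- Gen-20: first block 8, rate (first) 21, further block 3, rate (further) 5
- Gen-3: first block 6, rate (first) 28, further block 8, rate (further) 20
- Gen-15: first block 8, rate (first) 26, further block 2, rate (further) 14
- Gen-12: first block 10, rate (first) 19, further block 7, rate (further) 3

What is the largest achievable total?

Treat each block as its own option and order by rate: Gen-3/tier1 28 > Gen-2/tier1 27 > Gen-15/tier1 26 > Gen-20/tier1 21 > Gen-3/tier2 20 > Gen-12/tier1 19 > Gen-15/tier2 14 > Gen-20/tier2 5 > Gen-12/tier2 3 > Gen-2/tier2 2.
Fill Gen-3 tier1 block (6 at 28) → 17 left.
Gen-2 tier1 at 27: fill all 6 → 11 left.
Gen-15/tier1 (26): +8 → 3 left.
Gen-20 tier1 at 21: only 3 left, fill 3.
Total = 28×6 + 27×6 + 26×8 + 21×3 = 601.

601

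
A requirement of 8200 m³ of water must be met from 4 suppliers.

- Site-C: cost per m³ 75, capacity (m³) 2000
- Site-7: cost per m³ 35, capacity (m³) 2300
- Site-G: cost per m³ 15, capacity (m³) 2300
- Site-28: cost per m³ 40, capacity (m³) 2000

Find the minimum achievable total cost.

315000

Cheapest first:
Take 2300 from Site-G at 15 ; need 5900 more.
Site-7 at 35: take all 2300 m³ ; 3600 still needed.
Site-28 (40): use full 2000 ; 1600 m³ to go.
Take 1600 from Site-C at 75 to finish.
Cost = 2300×15 + 2300×35 + 2000×40 + 1600×75 = 315000.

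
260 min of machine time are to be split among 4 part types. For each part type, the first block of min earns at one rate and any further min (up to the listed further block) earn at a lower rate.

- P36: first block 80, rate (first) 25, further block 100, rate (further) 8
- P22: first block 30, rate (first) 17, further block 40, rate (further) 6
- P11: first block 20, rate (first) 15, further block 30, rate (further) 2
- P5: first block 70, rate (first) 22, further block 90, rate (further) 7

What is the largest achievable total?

Order all 8 blocks by rate: P36/T1 25 > P5/T1 22 > P22/T1 17 > P11/T1 15 > P36/T2 8 > P5/T2 7 > P22/T2 6 > P11/T2 2.
Fill P36 T1 block (80 at 25) → 180 left.
P5/T1 (22): +70 → 110 left.
Fill P22 T1 block (30 at 17) → 80 left.
P11/T1 (15): +20 → 60 left.
P36/T2: +60 of 100 at 8; pool empty.
Total = 25×80 + 22×70 + 17×30 + 15×20 + 8×60 = 4830.

4830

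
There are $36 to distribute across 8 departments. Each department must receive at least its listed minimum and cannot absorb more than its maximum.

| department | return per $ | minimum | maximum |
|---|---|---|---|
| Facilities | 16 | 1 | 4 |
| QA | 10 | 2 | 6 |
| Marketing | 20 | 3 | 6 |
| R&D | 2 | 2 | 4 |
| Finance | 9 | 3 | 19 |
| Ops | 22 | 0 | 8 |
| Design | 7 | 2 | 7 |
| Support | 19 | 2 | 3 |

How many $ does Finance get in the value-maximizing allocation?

Meeting every minimum uses 1+2+3+2+3+0+2+2 = 15 $, leaving 21.
Order the departments by return per $: Ops 22 > Marketing 20 > Support 19 > Facilities 16 > QA 10 > Finance 9 > Design 7 > R&D 2.
Ops: +8 to 8 (cap) ; 13 left.
Give Marketing 3 more to hit its cap of 6 ; 10 left.
Support: +1 to 3 (cap) ; 9 left.
Give Facilities 3 more to hit its cap of 4 ; 6 left.
QA: +4 to 6 (cap) ; 2 left.
Finance: +2 (room for 16) → 5. Pool exhausted.

5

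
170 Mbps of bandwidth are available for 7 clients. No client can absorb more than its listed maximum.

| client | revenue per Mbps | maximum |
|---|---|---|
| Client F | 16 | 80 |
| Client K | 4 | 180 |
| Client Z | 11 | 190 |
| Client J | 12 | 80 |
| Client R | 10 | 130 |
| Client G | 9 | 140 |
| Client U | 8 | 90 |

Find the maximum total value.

2350

Order the clients by revenue per Mbps: Client F 16 > Client J 12 > Client Z 11 > Client R 10 > Client G 9 > Client U 8 > Client K 4.
Client F takes 80 to reach its cap of 80 → 90 left.
Client J: +80 to 80 (cap) → 10 left.
Client Z has room for 190 but only 10 remain, so it gets 10.
Total = 16×80 + 11×10 + 12×80 = 2350.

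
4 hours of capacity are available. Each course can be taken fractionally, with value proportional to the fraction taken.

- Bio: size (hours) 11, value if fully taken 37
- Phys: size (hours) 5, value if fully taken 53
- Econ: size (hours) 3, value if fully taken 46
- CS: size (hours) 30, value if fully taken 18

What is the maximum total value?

Sort by value density: Econ 46/3≈15.3, Phys 53/5≈10.6, Bio 37/11≈3.36, CS 18/30≈0.6.
All 3 hours of Econ fit (value 46) ; 1 remain.
1 hours left: a 1/5 share of Phys gives 53×1/5 = 10.6.
Total value = 56.6.

56.6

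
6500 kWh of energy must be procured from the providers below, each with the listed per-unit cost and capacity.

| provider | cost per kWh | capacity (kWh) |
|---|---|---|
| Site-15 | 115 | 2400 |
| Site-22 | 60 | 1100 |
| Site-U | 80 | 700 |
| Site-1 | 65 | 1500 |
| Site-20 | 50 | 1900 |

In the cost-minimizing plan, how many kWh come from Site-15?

1300

Fill from the cheapest provider first.
Site-20 (50): use full 1900 ; 4600 kWh to go.
Site-22 (60): use full 1100 ; 3500 kWh to go.
Site-1 at 65: take all 1500 kWh ; 2000 still needed.
Site-U at 80: take all 700 kWh ; 1300 still needed.
Site-15 at 115: take 1300 of its 2400 ; requirement met.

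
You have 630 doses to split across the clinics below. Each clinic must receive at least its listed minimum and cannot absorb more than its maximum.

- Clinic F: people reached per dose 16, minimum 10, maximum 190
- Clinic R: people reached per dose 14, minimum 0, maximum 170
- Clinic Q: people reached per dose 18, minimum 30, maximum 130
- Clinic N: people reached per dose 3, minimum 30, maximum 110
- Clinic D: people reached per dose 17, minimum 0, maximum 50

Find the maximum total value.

Meeting every minimum uses 10+0+30+30+0 = 70 doses, leaving 560.
Highest people reached per dose first: Clinic Q 18 > Clinic D 17 > Clinic F 16 > Clinic R 14 > Clinic N 3.
Give Clinic Q 100 more to hit its cap of 130 — 460 left.
Clinic D takes 50 more to reach its cap of 50 — 410 left.
Clinic F takes 180 more to reach its cap of 190 — 230 left.
Clinic R: +170 to 170 (cap) — 60 left.
Only 60 left; Clinic N takes them to reach 90.
Total = 16×190 + 14×170 + 18×130 + 3×90 + 17×50 = 8880.

8880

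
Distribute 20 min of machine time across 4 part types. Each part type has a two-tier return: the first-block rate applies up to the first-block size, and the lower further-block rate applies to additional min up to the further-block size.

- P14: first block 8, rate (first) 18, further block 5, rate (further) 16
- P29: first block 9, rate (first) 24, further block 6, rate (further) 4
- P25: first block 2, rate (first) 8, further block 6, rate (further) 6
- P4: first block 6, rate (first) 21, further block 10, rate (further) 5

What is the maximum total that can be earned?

432

Treat each block as its own option and order by rate: P29/T1 24 > P4/T1 21 > P14/T1 18 > P14/T2 16 > P25/T1 8 > P25/T2 6 > P4/T2 5 > P29/T2 4.
P29/T1 (24): +9 → 11 left.
P4 T1 at 21: fill all 6 → 5 left.
5 remain; put them into P14 T1 at 18.
Total = 24×9 + 21×6 + 18×5 = 432.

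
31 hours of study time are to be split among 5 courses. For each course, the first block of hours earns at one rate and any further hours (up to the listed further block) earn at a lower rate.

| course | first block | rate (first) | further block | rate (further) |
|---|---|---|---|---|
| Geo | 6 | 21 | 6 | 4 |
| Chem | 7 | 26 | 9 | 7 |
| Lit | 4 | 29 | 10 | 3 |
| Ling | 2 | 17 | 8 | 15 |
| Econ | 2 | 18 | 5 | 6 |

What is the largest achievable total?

628

Rank every tier by rate: Lit/tier1 29 > Chem/tier1 26 > Geo/tier1 21 > Econ/tier1 18 > Ling/tier1 17 > Ling/tier2 15 > Chem/tier2 7 > Econ/tier2 6 > Geo/tier2 4 > Lit/tier2 3.
Fill Lit tier1 block (4 at 29) — 27 left.
Chem tier1 at 26: fill all 7 — 20 left.
Geo tier1 at 21: fill all 6 — 14 left.
Econ tier1 at 18: fill all 2 — 12 left.
Ling/tier1 (17): +2 — 10 left.
Ling/tier2 (15): +8 — 2 left.
Chem tier2 at 7: only 2 left, fill 2.
Total = 29×4 + 26×7 + 21×6 + 18×2 + 17×2 + 15×8 + 7×2 = 628.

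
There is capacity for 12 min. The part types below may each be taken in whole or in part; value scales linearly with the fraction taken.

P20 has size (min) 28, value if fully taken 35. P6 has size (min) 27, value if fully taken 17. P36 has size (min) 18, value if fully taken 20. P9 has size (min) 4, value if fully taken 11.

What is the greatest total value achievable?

21

Sort by value density: P9 11/4≈2.75, P20 35/28≈1.25, P36 20/18≈1.11, P6 17/27≈0.63.
P9: take in full, 4 min for value 11 ; 8 left.
8 min left: a 8/28 share of P20 gives 35×8/28 = 10.
Total value = 21.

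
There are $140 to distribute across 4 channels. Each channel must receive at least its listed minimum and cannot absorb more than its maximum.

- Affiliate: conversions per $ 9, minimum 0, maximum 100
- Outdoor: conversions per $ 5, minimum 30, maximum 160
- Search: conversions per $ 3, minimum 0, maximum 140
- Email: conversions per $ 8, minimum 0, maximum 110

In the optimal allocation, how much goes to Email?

Meeting every minimum uses 0+30+0+0 = 30 $, leaving 110.
Highest conversions per $ first: Affiliate 9 > Email 8 > Outdoor 5 > Search 3.
Give Affiliate 100 more to hit its cap of 100 → 10 left.
Email has room for 110 more but only 10 remain, so it gets 10.

10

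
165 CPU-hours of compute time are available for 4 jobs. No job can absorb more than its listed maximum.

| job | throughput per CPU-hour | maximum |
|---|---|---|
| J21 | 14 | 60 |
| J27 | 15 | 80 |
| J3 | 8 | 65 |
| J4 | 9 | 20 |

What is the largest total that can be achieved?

2260

Highest throughput per CPU-hour first: J27 15 > J21 14 > J4 9 > J3 8.
J27 takes 80 to reach its cap of 80 ; 85 left.
J21 takes 60 to reach its cap of 60 ; 25 left.
Give J4 20 to hit its cap of 20 ; 5 left.
J3: +5 (room for 65) → 5. Pool exhausted.
Total = 14×60 + 15×80 + 8×5 + 9×20 = 2260.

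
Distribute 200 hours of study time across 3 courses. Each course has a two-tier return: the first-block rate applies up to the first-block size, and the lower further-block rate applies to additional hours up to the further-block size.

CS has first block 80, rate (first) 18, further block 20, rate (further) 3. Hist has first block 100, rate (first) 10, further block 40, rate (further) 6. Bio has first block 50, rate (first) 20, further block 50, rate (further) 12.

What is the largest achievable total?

3240

Treat each block as its own option and order by rate: Bio/first 20 > CS/first 18 > Bio/second 12 > Hist/first 10 > Hist/second 6 > CS/second 3.
Fill Bio first block (50 at 20) — 150 left.
Fill CS first block (80 at 18) — 70 left.
Bio second at 12: fill all 50 — 20 left.
Hist first at 10: only 20 left, fill 20.
Total = 20×50 + 18×80 + 12×50 + 10×20 = 3240.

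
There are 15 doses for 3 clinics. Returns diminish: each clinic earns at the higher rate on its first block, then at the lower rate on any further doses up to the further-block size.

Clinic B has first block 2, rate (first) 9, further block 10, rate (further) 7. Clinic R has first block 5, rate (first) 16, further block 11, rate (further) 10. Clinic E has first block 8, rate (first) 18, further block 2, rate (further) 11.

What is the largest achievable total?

246

Treat each block as its own option and order by rate: Clinic E/T1 18 > Clinic R/T1 16 > Clinic E/T2 11 > Clinic R/T2 10 > Clinic B/T1 9 > Clinic B/T2 7.
Clinic E T1 at 18: fill all 8 — 7 left.
Fill Clinic R T1 block (5 at 16) — 2 left.
Fill Clinic E T2 block (2 at 11) — 0 left.
Total = 18×8 + 16×5 + 11×2 = 246.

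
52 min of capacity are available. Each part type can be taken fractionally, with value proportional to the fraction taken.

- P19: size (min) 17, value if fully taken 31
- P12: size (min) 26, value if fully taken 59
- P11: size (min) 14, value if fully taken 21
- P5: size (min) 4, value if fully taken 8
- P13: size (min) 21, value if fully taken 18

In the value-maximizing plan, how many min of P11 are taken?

5

Rank by value-to-size ratio: P12 59/26≈2.27, P5 8/4≈2, P19 31/17≈1.82, P11 21/14≈1.5, P13 18/21≈0.857.
P12: take in full, 26 min for value 59 — 26 left.
All 4 min of P5 fit (value 8) — 22 remain.
All 17 min of P19 fit (value 31) — 5 remain.
Fill the last 5 min with part of P11: 5/14 of it earns 7.5.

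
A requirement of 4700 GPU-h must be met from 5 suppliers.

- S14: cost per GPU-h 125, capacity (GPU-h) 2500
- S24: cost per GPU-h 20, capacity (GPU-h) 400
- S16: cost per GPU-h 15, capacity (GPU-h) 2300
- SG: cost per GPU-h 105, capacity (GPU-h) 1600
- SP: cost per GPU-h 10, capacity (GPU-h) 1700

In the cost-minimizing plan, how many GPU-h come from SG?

300

Fill from the cheapest supplier first.
SP (10): use full 1700 — 3000 GPU-h to go.
S16 at 15: take all 2300 GPU-h — 700 still needed.
S24 at 20: take all 400 GPU-h — 300 still needed.
SG at 105: take 300 of its 1600 — requirement met.
S14: unused.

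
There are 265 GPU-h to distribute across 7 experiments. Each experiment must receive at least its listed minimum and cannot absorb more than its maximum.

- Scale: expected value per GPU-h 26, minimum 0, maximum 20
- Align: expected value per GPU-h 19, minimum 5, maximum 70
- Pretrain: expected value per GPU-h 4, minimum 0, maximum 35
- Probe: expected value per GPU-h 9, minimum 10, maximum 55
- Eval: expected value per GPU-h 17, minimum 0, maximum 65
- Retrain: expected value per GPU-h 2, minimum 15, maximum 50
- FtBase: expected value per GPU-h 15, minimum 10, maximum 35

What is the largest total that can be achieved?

Meeting every minimum uses 0+5+0+10+0+15+10 = 40 GPU-h, leaving 225.
Rank by expected value per GPU-h: Scale 26 > Align 19 > Eval 17 > FtBase 15 > Probe 9 > Pretrain 4 > Retrain 2.
Scale takes 20 more to reach its cap of 20 — 205 left.
Align: +65 to 70 (cap) — 140 left.
Eval takes 65 more to reach its cap of 65 — 75 left.
FtBase takes 25 more to reach its cap of 35 — 50 left.
Probe: +45 to 55 (cap) — 5 left.
Pretrain: +5 (room for 35) → 5. Pool exhausted.
Total = 26×20 + 19×70 + 4×5 + 9×55 + 17×65 + 2×15 + 15×35 = 4025.

4025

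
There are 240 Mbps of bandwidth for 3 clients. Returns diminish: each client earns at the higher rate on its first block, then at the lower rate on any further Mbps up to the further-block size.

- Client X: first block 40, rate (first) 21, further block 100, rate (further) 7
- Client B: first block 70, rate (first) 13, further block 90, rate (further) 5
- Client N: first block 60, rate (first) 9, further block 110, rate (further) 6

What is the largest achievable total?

Treat each block as its own option and order by rate: Client X/T1 21 > Client B/T1 13 > Client N/T1 9 > Client X/T2 7 > Client N/T2 6 > Client B/T2 5.
Client X/T1 (21): +40 — 200 left.
Fill Client B T1 block (70 at 13) — 130 left.
Client N/T1 (9): +60 — 70 left.
70 remain; put them into Client X T2 at 7.
Total = 21×40 + 13×70 + 9×60 + 7×70 = 2780.

2780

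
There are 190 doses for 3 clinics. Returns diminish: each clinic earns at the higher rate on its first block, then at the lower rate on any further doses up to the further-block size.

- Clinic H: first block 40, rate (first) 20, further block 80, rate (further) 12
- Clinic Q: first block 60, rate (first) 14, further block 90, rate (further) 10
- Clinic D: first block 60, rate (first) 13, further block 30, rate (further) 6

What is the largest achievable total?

2780

Treat each block as its own option and order by rate: Clinic H/first 20 > Clinic Q/first 14 > Clinic D/first 13 > Clinic H/second 12 > Clinic Q/second 10 > Clinic D/second 6.
Fill Clinic H first block (40 at 20) ; 150 left.
Fill Clinic Q first block (60 at 14) ; 90 left.
Clinic D/first (13): +60 ; 30 left.
Clinic H/second: +30 of 80 at 12; pool empty.
Total = 20×40 + 14×60 + 13×60 + 12×30 = 2780.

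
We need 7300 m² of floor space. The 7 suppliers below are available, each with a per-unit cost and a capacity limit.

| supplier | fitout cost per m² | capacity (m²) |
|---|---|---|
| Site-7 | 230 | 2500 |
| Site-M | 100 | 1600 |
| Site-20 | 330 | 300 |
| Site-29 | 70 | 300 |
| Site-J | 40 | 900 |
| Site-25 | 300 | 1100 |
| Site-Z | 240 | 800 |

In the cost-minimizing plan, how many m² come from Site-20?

100

Fill from the cheapest supplier first.
Site-J (40): use full 900 — 6400 m² to go.
Site-29 (70): use full 300 — 6100 m² to go.
Site-M at 100: take all 1600 m² — 4500 still needed.
Take 2500 from Site-7 at 230 — need 2000 more.
Take 800 from Site-Z at 240 — need 1200 more.
Take 1100 from Site-25 at 300 — need 100 more.
Site-20 (330): take the remaining 100 — done.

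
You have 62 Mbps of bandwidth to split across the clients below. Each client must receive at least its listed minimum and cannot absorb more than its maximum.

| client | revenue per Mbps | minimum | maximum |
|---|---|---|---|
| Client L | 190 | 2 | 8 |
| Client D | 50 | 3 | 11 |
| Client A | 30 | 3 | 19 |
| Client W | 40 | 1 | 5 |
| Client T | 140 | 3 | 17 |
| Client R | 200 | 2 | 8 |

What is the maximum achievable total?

6640

Meeting every minimum uses 2+3+3+1+3+2 = 14 Mbps, leaving 48.
Highest revenue per Mbps first: Client R 200 > Client L 190 > Client T 140 > Client D 50 > Client W 40 > Client A 30.
Client R takes 6 more to reach its cap of 8 ; 42 left.
Client L takes 6 more to reach its cap of 8 ; 36 left.
Client T takes 14 more to reach its cap of 17 ; 22 left.
Client D takes 8 more to reach its cap of 11 ; 14 left.
Client W: +4 to 5 (cap) ; 10 left.
Client A: +10 (room for 16) → 13. Pool exhausted.
Total = 190×8 + 50×11 + 30×13 + 40×5 + 140×17 + 200×8 = 6640.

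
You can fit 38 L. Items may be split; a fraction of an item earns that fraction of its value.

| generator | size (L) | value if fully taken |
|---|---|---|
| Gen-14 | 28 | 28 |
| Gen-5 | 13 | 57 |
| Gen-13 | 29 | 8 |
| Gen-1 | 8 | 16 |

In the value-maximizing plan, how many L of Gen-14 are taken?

Rank by value-to-size ratio: Gen-5 57/13≈4.38, Gen-1 16/8≈2, Gen-14 28/28≈1, Gen-13 8/29≈0.276.
Gen-5: take in full, 13 L for value 57 ; 25 left.
All 8 L of Gen-1 fit (value 16) ; 17 remain.
17 L left: a 17/28 share of Gen-14 gives 28×17/28 = 17.

17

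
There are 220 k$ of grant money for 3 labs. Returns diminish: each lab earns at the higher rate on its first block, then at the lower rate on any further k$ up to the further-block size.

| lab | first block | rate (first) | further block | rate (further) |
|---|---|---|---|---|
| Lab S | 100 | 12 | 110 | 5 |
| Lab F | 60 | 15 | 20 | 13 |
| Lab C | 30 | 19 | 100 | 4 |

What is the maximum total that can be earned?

2980

Treat each block as its own option and order by rate: Lab C/T1 19 > Lab F/T1 15 > Lab F/T2 13 > Lab S/T1 12 > Lab S/T2 5 > Lab C/T2 4.
Lab C T1 at 19: fill all 30 ; 190 left.
Lab F T1 at 15: fill all 60 ; 130 left.
Lab F T2 at 13: fill all 20 ; 110 left.
Fill Lab S T1 block (100 at 12) ; 10 left.
10 remain; put them into Lab S T2 at 5.
Total = 19×30 + 15×60 + 13×20 + 12×100 + 5×10 = 2980.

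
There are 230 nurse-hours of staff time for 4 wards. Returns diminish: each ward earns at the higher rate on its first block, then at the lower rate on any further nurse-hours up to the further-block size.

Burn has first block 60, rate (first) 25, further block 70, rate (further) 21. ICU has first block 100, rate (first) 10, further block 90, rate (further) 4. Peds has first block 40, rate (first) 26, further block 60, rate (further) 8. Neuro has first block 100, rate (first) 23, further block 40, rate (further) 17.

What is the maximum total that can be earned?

5470

Order all 8 blocks by rate: Peds/first 26 > Burn/first 25 > Neuro/first 23 > Burn/second 21 > Neuro/second 17 > ICU/first 10 > Peds/second 8 > ICU/second 4.
Fill Peds first block (40 at 26) → 190 left.
Burn/first (25): +60 → 130 left.
Neuro/first (23): +100 → 30 left.
Burn/second: +30 of 70 at 21; pool empty.
Total = 26×40 + 25×60 + 23×100 + 21×30 = 5470.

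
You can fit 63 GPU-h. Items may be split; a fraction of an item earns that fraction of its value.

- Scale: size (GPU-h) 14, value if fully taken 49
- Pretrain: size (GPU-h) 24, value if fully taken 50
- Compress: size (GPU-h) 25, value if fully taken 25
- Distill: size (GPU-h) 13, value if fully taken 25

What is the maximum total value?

Sort by value density: Scale 49/14≈3.5, Pretrain 50/24≈2.08, Distill 25/13≈1.92, Compress 25/25≈1.
Take all of Scale (14 GPU-h, value 49) — 49 GPU-h left.
Take all of Pretrain (24 GPU-h, value 50) — 25 GPU-h left.
Take all of Distill (13 GPU-h, value 25) — 12 GPU-h left.
Only 12 GPU-h remain; take 12/25 of Compress for value 25×12/25 = 12.
Total value = 136.

136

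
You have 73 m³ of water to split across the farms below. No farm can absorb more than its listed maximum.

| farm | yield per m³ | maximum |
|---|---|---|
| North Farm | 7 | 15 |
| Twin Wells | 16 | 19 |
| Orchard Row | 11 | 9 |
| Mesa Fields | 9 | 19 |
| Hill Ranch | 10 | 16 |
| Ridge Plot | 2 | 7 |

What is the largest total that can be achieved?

804

Highest yield per m³ first: Twin Wells 16 > Orchard Row 11 > Hill Ranch 10 > Mesa Fields 9 > North Farm 7 > Ridge Plot 2.
Twin Wells takes 19 to reach its cap of 19 ; 54 left.
Orchard Row takes 9 to reach its cap of 9 ; 45 left.
Hill Ranch: +16 to 16 (cap) ; 29 left.
Mesa Fields takes 19 to reach its cap of 19 ; 10 left.
North Farm has room for 15 but only 10 remain, so it gets 10.
Total = 7×10 + 16×19 + 11×9 + 9×19 + 10×16 = 804.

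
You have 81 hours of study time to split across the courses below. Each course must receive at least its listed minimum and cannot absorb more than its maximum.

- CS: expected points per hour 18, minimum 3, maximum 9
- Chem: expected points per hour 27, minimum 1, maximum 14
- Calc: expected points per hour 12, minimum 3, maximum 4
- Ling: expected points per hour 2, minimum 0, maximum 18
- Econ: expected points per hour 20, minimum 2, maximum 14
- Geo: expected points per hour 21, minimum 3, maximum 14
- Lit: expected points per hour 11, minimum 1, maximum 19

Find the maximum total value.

Meeting every minimum uses 3+1+3+0+2+3+1 = 13 hours, leaving 68.
Order the courses by expected points per hour: Chem 27 > Geo 21 > Econ 20 > CS 18 > Calc 12 > Lit 11 > Ling 2.
Give Chem 13 more to hit its cap of 14 → 55 left.
Geo takes 11 more to reach its cap of 14 → 44 left.
Econ: +12 to 14 (cap) → 32 left.
Give CS 6 more to hit its cap of 9 → 26 left.
Calc: +1 to 4 (cap) → 25 left.
Lit takes 18 more to reach its cap of 19 → 7 left.
Only 7 left; Ling takes them to reach 7.
Total = 18×9 + 27×14 + 12×4 + 2×7 + 20×14 + 21×14 + 11×19 = 1385.

1385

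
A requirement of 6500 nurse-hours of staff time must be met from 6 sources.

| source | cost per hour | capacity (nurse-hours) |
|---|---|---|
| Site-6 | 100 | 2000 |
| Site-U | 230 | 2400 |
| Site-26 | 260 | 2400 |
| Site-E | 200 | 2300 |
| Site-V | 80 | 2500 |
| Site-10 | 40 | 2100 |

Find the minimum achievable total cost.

Fill from the cheapest source first.
Site-10 at 40: take all 2100 nurse-hours ; 4400 still needed.
Take 2500 from Site-V at 80 ; need 1900 more.
Take 1900 from Site-6 at 100 to finish.
Site-E, Site-U, Site-26: unused.
Cost = 2100×40 + 2500×80 + 1900×100 = 474000.

474000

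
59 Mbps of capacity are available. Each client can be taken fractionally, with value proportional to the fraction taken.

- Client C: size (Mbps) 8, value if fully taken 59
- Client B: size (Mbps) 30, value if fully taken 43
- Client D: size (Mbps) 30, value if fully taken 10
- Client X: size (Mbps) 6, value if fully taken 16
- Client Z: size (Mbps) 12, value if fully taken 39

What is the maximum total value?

158

Rank by value-to-size ratio: Client C 59/8≈7.38, Client Z 39/12≈3.25, Client X 16/6≈2.67, Client B 43/30≈1.43, Client D 10/30≈0.333.
Client C: take in full, 8 Mbps for value 59 → 51 left.
All 12 Mbps of Client Z fit (value 39) → 39 remain.
Take all of Client X (6 Mbps, value 16) → 33 Mbps left.
Take all of Client B (30 Mbps, value 43) → 3 Mbps left.
3 Mbps left: a 3/30 share of Client D gives 10×3/30 = 1.
Total value = 158.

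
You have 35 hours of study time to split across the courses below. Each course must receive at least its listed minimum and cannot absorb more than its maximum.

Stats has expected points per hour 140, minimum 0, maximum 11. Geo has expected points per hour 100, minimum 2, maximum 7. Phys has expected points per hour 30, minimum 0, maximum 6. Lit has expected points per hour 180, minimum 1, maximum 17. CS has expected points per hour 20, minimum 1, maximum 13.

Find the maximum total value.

Meeting every minimum uses 0+2+0+1+1 = 4 hours, leaving 31.
Highest expected points per hour first: Lit 180 > Stats 140 > Geo 100 > Phys 30 > CS 20.
Give Lit 16 more to hit its cap of 17 → 15 left.
Give Stats 11 more to hit its cap of 11 → 4 left.
Only 4 left; Geo takes them to reach 6.
Total = 140×11 + 100×6 + 180×17 + 20×1 = 5220.

5220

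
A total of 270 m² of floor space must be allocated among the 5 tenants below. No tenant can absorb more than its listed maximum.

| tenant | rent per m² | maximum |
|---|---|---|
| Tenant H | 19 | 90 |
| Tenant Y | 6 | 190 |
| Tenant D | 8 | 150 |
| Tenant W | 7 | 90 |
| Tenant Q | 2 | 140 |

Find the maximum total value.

3120

Highest rent per m² first: Tenant H 19 > Tenant D 8 > Tenant W 7 > Tenant Y 6 > Tenant Q 2.
Tenant H: +90 to 90 (cap) — 180 left.
Give Tenant D 150 to hit its cap of 150 — 30 left.
Tenant W: +30 (room for 90) → 30. Pool exhausted.
Total = 19×90 + 8×150 + 7×30 = 3120.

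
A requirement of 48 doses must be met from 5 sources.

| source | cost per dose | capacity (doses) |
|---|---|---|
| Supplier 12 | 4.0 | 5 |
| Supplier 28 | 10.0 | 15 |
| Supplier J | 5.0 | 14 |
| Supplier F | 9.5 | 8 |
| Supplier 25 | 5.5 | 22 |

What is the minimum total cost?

277.5

Cheapest first:
Supplier 12 at 4.0: take all 5 doses — 43 still needed.
Supplier J at 5.0: take all 14 doses — 29 still needed.
Supplier 25 at 5.5: take all 22 doses — 7 still needed.
Supplier F at 9.5: take 7 of its 8 — requirement met.
Supplier 28: unused.
Cost = 5×4.0 + 14×5.0 + 22×5.5 + 7×9.5 = 277.5.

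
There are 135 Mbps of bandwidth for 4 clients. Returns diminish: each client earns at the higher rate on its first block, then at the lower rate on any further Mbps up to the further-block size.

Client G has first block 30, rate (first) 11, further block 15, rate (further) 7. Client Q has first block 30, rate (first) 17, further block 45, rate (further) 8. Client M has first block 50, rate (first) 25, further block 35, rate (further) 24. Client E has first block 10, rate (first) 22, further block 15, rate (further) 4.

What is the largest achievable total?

Order all 8 blocks by rate: Client M/tier1 25 > Client M/tier2 24 > Client E/tier1 22 > Client Q/tier1 17 > Client G/tier1 11 > Client Q/tier2 8 > Client G/tier2 7 > Client E/tier2 4.
Fill Client M tier1 block (50 at 25) → 85 left.
Client M tier2 at 24: fill all 35 → 50 left.
Client E/tier1 (22): +10 → 40 left.
Client Q tier1 at 17: fill all 30 → 10 left.
Client G/tier1: +10 of 30 at 11; pool empty.
Total = 25×50 + 24×35 + 22×10 + 17×30 + 11×10 = 2930.

2930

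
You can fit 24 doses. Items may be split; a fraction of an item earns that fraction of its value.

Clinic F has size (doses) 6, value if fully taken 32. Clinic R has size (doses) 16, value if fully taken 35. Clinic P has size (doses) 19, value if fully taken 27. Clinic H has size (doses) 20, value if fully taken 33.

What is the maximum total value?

70.3

Best value per unit of size first: Clinic F 32/6≈5.33, Clinic R 35/16≈2.19, Clinic H 33/20≈1.65, Clinic P 27/19≈1.42.
Take all of Clinic F (6 doses, value 32) → 18 doses left.
Clinic R: take in full, 16 doses for value 35 → 2 left.
2 doses left: a 2/20 share of Clinic H gives 33×2/20 = 3.3.
Total value = 70.3.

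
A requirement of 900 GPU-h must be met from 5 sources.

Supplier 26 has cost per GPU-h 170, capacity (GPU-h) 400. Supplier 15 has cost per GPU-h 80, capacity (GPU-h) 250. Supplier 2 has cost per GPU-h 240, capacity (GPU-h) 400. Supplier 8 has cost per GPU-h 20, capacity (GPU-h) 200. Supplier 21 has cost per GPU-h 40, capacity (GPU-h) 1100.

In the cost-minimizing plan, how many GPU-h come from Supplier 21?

Cheapest first:
Supplier 8 (20): use full 200 → 700 GPU-h to go.
Take 700 from Supplier 21 at 40 to finish.
Supplier 15, Supplier 26, Supplier 2: unused.

700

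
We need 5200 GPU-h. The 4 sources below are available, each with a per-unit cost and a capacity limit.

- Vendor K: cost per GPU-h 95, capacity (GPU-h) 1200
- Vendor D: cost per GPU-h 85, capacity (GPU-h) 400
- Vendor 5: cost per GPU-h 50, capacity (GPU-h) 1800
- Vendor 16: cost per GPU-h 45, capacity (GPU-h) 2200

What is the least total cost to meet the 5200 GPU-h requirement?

299000

Fill from the cheapest source first.
Take 2200 from Vendor 16 at 45 — need 3000 more.
Vendor 5 at 50: take all 1800 GPU-h — 1200 still needed.
Vendor D (85): use full 400 — 800 GPU-h to go.
Vendor K (95): take the remaining 800 — done.
Cost = 2200×45 + 1800×50 + 400×85 + 800×95 = 299000.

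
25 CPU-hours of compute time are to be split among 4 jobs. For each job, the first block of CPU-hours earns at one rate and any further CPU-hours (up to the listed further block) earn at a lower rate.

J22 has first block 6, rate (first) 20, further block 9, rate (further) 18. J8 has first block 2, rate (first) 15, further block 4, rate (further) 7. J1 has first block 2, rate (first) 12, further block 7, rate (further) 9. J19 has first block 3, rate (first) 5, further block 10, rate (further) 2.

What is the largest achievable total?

390

Rank every tier by rate: J22/first 20 > J22/second 18 > J8/first 15 > J1/first 12 > J1/second 9 > J8/second 7 > J19/first 5 > J19/second 2.
J22 first at 20: fill all 6 → 19 left.
J22/second (18): +9 → 10 left.
Fill J8 first block (2 at 15) → 8 left.
J1/first (12): +2 → 6 left.
J1/second: +6 of 7 at 9; pool empty.
Total = 20×6 + 18×9 + 15×2 + 12×2 + 9×6 = 390.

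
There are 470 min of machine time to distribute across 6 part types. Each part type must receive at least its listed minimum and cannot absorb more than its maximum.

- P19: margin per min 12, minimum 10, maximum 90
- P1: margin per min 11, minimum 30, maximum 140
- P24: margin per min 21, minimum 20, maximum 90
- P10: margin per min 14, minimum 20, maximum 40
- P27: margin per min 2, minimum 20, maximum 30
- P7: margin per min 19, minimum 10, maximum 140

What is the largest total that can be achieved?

7220

Meeting every minimum uses 10+30+20+20+20+10 = 110 min, leaving 360.
Highest margin per min first: P24 21 > P7 19 > P10 14 > P19 12 > P1 11 > P27 2.
Give P24 70 more to hit its cap of 90 ; 290 left.
P7: +130 to 140 (cap) ; 160 left.
P10 takes 20 more to reach its cap of 40 ; 140 left.
P19: +80 to 90 (cap) ; 60 left.
P1: +60 (room for 110) → 90. Pool exhausted.
Total = 12×90 + 11×90 + 21×90 + 14×40 + 2×20 + 19×140 = 7220.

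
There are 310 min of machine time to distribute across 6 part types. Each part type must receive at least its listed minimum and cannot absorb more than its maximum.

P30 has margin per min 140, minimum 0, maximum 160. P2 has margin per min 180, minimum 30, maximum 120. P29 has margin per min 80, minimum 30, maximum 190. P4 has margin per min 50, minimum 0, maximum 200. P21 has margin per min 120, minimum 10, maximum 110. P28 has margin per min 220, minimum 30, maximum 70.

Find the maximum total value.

Meeting every minimum uses 0+30+30+0+10+30 = 100 min, leaving 210.
Highest margin per min first: P28 220 > P2 180 > P30 140 > P21 120 > P29 80 > P4 50.
P28 takes 40 more to reach its cap of 70 → 170 left.
Give P2 90 more to hit its cap of 120 → 80 left.
P30 has room for 160 more but only 80 remain, so it gets 80.
Total = 140×80 + 180×120 + 80×30 + 120×10 + 220×70 = 51800.

51800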